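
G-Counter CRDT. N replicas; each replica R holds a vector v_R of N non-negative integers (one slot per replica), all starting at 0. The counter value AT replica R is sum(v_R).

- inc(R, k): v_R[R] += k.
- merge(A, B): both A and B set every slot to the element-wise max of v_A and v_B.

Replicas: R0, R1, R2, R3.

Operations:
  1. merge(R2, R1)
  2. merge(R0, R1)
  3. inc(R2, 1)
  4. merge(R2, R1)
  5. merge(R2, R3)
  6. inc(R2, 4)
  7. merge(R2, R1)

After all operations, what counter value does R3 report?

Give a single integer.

Op 1: merge R2<->R1 -> R2=(0,0,0,0) R1=(0,0,0,0)
Op 2: merge R0<->R1 -> R0=(0,0,0,0) R1=(0,0,0,0)
Op 3: inc R2 by 1 -> R2=(0,0,1,0) value=1
Op 4: merge R2<->R1 -> R2=(0,0,1,0) R1=(0,0,1,0)
Op 5: merge R2<->R3 -> R2=(0,0,1,0) R3=(0,0,1,0)
Op 6: inc R2 by 4 -> R2=(0,0,5,0) value=5
Op 7: merge R2<->R1 -> R2=(0,0,5,0) R1=(0,0,5,0)

Answer: 1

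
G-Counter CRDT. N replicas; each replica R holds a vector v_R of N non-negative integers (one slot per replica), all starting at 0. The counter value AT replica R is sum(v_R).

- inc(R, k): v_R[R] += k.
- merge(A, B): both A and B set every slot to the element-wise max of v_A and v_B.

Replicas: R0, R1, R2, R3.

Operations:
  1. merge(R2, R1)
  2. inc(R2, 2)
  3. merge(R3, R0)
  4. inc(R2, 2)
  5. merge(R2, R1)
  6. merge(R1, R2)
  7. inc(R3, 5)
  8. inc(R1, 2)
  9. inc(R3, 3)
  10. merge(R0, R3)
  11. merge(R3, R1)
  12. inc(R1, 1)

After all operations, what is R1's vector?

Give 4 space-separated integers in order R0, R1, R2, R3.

Op 1: merge R2<->R1 -> R2=(0,0,0,0) R1=(0,0,0,0)
Op 2: inc R2 by 2 -> R2=(0,0,2,0) value=2
Op 3: merge R3<->R0 -> R3=(0,0,0,0) R0=(0,0,0,0)
Op 4: inc R2 by 2 -> R2=(0,0,4,0) value=4
Op 5: merge R2<->R1 -> R2=(0,0,4,0) R1=(0,0,4,0)
Op 6: merge R1<->R2 -> R1=(0,0,4,0) R2=(0,0,4,0)
Op 7: inc R3 by 5 -> R3=(0,0,0,5) value=5
Op 8: inc R1 by 2 -> R1=(0,2,4,0) value=6
Op 9: inc R3 by 3 -> R3=(0,0,0,8) value=8
Op 10: merge R0<->R3 -> R0=(0,0,0,8) R3=(0,0,0,8)
Op 11: merge R3<->R1 -> R3=(0,2,4,8) R1=(0,2,4,8)
Op 12: inc R1 by 1 -> R1=(0,3,4,8) value=15

Answer: 0 3 4 8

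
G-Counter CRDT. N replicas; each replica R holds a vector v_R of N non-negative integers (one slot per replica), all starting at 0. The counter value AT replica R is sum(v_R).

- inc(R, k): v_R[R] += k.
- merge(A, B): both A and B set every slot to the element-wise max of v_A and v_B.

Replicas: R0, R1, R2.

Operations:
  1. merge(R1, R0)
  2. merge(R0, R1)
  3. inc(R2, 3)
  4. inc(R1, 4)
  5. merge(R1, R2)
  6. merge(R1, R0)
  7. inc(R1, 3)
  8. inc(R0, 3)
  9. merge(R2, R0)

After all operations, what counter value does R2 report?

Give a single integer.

Op 1: merge R1<->R0 -> R1=(0,0,0) R0=(0,0,0)
Op 2: merge R0<->R1 -> R0=(0,0,0) R1=(0,0,0)
Op 3: inc R2 by 3 -> R2=(0,0,3) value=3
Op 4: inc R1 by 4 -> R1=(0,4,0) value=4
Op 5: merge R1<->R2 -> R1=(0,4,3) R2=(0,4,3)
Op 6: merge R1<->R0 -> R1=(0,4,3) R0=(0,4,3)
Op 7: inc R1 by 3 -> R1=(0,7,3) value=10
Op 8: inc R0 by 3 -> R0=(3,4,3) value=10
Op 9: merge R2<->R0 -> R2=(3,4,3) R0=(3,4,3)

Answer: 10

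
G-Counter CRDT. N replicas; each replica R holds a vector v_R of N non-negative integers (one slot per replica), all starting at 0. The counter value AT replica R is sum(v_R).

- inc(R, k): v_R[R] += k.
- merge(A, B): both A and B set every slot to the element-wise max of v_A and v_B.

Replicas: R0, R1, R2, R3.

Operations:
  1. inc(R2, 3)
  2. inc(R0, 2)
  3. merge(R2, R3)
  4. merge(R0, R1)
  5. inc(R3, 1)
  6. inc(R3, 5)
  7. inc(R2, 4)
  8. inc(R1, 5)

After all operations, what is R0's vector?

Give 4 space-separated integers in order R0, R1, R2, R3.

Op 1: inc R2 by 3 -> R2=(0,0,3,0) value=3
Op 2: inc R0 by 2 -> R0=(2,0,0,0) value=2
Op 3: merge R2<->R3 -> R2=(0,0,3,0) R3=(0,0,3,0)
Op 4: merge R0<->R1 -> R0=(2,0,0,0) R1=(2,0,0,0)
Op 5: inc R3 by 1 -> R3=(0,0,3,1) value=4
Op 6: inc R3 by 5 -> R3=(0,0,3,6) value=9
Op 7: inc R2 by 4 -> R2=(0,0,7,0) value=7
Op 8: inc R1 by 5 -> R1=(2,5,0,0) value=7

Answer: 2 0 0 0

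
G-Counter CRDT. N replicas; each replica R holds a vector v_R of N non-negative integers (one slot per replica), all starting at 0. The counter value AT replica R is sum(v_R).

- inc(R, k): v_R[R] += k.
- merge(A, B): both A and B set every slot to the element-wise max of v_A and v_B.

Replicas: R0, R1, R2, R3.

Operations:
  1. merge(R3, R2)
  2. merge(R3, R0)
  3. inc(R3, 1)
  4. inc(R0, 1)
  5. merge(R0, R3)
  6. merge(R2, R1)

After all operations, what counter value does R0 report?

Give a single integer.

Answer: 2

Derivation:
Op 1: merge R3<->R2 -> R3=(0,0,0,0) R2=(0,0,0,0)
Op 2: merge R3<->R0 -> R3=(0,0,0,0) R0=(0,0,0,0)
Op 3: inc R3 by 1 -> R3=(0,0,0,1) value=1
Op 4: inc R0 by 1 -> R0=(1,0,0,0) value=1
Op 5: merge R0<->R3 -> R0=(1,0,0,1) R3=(1,0,0,1)
Op 6: merge R2<->R1 -> R2=(0,0,0,0) R1=(0,0,0,0)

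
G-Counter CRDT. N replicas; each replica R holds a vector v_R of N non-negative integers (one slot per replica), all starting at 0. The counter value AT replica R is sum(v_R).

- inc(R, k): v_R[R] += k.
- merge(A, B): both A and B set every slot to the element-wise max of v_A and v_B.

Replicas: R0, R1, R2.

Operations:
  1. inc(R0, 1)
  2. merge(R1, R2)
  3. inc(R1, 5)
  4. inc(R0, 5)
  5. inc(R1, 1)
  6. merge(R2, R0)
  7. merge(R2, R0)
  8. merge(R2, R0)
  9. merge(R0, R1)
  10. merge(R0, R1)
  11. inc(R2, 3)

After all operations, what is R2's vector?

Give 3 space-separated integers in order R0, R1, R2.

Answer: 6 0 3

Derivation:
Op 1: inc R0 by 1 -> R0=(1,0,0) value=1
Op 2: merge R1<->R2 -> R1=(0,0,0) R2=(0,0,0)
Op 3: inc R1 by 5 -> R1=(0,5,0) value=5
Op 4: inc R0 by 5 -> R0=(6,0,0) value=6
Op 5: inc R1 by 1 -> R1=(0,6,0) value=6
Op 6: merge R2<->R0 -> R2=(6,0,0) R0=(6,0,0)
Op 7: merge R2<->R0 -> R2=(6,0,0) R0=(6,0,0)
Op 8: merge R2<->R0 -> R2=(6,0,0) R0=(6,0,0)
Op 9: merge R0<->R1 -> R0=(6,6,0) R1=(6,6,0)
Op 10: merge R0<->R1 -> R0=(6,6,0) R1=(6,6,0)
Op 11: inc R2 by 3 -> R2=(6,0,3) value=9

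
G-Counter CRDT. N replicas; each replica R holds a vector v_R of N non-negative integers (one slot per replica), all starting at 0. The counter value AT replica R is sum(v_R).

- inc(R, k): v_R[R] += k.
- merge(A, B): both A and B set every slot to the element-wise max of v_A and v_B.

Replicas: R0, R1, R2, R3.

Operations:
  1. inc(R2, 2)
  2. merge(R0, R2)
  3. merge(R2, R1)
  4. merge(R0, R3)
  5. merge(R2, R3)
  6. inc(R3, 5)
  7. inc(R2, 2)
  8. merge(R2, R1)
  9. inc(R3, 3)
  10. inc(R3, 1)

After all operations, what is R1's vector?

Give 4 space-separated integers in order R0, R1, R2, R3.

Answer: 0 0 4 0

Derivation:
Op 1: inc R2 by 2 -> R2=(0,0,2,0) value=2
Op 2: merge R0<->R2 -> R0=(0,0,2,0) R2=(0,0,2,0)
Op 3: merge R2<->R1 -> R2=(0,0,2,0) R1=(0,0,2,0)
Op 4: merge R0<->R3 -> R0=(0,0,2,0) R3=(0,0,2,0)
Op 5: merge R2<->R3 -> R2=(0,0,2,0) R3=(0,0,2,0)
Op 6: inc R3 by 5 -> R3=(0,0,2,5) value=7
Op 7: inc R2 by 2 -> R2=(0,0,4,0) value=4
Op 8: merge R2<->R1 -> R2=(0,0,4,0) R1=(0,0,4,0)
Op 9: inc R3 by 3 -> R3=(0,0,2,8) value=10
Op 10: inc R3 by 1 -> R3=(0,0,2,9) value=11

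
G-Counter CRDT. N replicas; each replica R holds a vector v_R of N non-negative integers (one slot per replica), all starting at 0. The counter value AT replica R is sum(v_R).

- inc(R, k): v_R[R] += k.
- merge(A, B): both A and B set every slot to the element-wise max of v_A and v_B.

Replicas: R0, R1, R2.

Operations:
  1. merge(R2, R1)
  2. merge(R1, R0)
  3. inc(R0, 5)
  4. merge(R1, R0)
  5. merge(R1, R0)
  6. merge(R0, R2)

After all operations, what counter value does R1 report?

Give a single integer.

Answer: 5

Derivation:
Op 1: merge R2<->R1 -> R2=(0,0,0) R1=(0,0,0)
Op 2: merge R1<->R0 -> R1=(0,0,0) R0=(0,0,0)
Op 3: inc R0 by 5 -> R0=(5,0,0) value=5
Op 4: merge R1<->R0 -> R1=(5,0,0) R0=(5,0,0)
Op 5: merge R1<->R0 -> R1=(5,0,0) R0=(5,0,0)
Op 6: merge R0<->R2 -> R0=(5,0,0) R2=(5,0,0)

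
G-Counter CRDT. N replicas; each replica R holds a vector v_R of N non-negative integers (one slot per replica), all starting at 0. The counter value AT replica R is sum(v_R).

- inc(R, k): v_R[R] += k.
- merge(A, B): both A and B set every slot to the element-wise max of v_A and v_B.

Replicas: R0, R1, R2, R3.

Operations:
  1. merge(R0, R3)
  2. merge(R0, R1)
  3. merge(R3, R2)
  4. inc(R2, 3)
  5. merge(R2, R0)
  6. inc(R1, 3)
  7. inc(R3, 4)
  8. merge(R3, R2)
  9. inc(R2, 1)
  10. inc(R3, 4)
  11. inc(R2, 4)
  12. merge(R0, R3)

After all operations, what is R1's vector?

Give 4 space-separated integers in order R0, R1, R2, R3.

Answer: 0 3 0 0

Derivation:
Op 1: merge R0<->R3 -> R0=(0,0,0,0) R3=(0,0,0,0)
Op 2: merge R0<->R1 -> R0=(0,0,0,0) R1=(0,0,0,0)
Op 3: merge R3<->R2 -> R3=(0,0,0,0) R2=(0,0,0,0)
Op 4: inc R2 by 3 -> R2=(0,0,3,0) value=3
Op 5: merge R2<->R0 -> R2=(0,0,3,0) R0=(0,0,3,0)
Op 6: inc R1 by 3 -> R1=(0,3,0,0) value=3
Op 7: inc R3 by 4 -> R3=(0,0,0,4) value=4
Op 8: merge R3<->R2 -> R3=(0,0,3,4) R2=(0,0,3,4)
Op 9: inc R2 by 1 -> R2=(0,0,4,4) value=8
Op 10: inc R3 by 4 -> R3=(0,0,3,8) value=11
Op 11: inc R2 by 4 -> R2=(0,0,8,4) value=12
Op 12: merge R0<->R3 -> R0=(0,0,3,8) R3=(0,0,3,8)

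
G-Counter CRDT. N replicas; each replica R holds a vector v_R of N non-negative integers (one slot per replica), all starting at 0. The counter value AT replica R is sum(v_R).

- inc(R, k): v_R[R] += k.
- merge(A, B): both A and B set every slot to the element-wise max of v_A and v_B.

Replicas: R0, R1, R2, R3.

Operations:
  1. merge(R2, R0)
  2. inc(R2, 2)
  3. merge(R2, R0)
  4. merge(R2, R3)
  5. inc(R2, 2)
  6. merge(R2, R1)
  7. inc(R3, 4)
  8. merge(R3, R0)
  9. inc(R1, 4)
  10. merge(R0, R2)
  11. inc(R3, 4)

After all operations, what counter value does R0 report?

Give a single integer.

Answer: 8

Derivation:
Op 1: merge R2<->R0 -> R2=(0,0,0,0) R0=(0,0,0,0)
Op 2: inc R2 by 2 -> R2=(0,0,2,0) value=2
Op 3: merge R2<->R0 -> R2=(0,0,2,0) R0=(0,0,2,0)
Op 4: merge R2<->R3 -> R2=(0,0,2,0) R3=(0,0,2,0)
Op 5: inc R2 by 2 -> R2=(0,0,4,0) value=4
Op 6: merge R2<->R1 -> R2=(0,0,4,0) R1=(0,0,4,0)
Op 7: inc R3 by 4 -> R3=(0,0,2,4) value=6
Op 8: merge R3<->R0 -> R3=(0,0,2,4) R0=(0,0,2,4)
Op 9: inc R1 by 4 -> R1=(0,4,4,0) value=8
Op 10: merge R0<->R2 -> R0=(0,0,4,4) R2=(0,0,4,4)
Op 11: inc R3 by 4 -> R3=(0,0,2,8) value=10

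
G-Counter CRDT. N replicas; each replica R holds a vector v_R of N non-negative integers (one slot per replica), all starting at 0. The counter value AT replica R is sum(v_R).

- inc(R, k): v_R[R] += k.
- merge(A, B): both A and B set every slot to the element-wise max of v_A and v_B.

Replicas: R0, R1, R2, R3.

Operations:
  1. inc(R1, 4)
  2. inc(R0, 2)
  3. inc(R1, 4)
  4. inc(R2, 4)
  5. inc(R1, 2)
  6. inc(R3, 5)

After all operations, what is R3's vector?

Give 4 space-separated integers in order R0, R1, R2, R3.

Op 1: inc R1 by 4 -> R1=(0,4,0,0) value=4
Op 2: inc R0 by 2 -> R0=(2,0,0,0) value=2
Op 3: inc R1 by 4 -> R1=(0,8,0,0) value=8
Op 4: inc R2 by 4 -> R2=(0,0,4,0) value=4
Op 5: inc R1 by 2 -> R1=(0,10,0,0) value=10
Op 6: inc R3 by 5 -> R3=(0,0,0,5) value=5

Answer: 0 0 0 5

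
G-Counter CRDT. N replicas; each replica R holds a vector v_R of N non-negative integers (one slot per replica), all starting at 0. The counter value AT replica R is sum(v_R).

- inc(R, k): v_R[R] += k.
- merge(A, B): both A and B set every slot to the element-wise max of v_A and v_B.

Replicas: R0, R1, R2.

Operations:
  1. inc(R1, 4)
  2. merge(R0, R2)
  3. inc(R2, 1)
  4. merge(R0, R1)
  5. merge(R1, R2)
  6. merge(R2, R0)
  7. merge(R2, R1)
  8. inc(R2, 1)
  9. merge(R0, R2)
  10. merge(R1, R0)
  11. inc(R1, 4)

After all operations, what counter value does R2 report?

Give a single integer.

Answer: 6

Derivation:
Op 1: inc R1 by 4 -> R1=(0,4,0) value=4
Op 2: merge R0<->R2 -> R0=(0,0,0) R2=(0,0,0)
Op 3: inc R2 by 1 -> R2=(0,0,1) value=1
Op 4: merge R0<->R1 -> R0=(0,4,0) R1=(0,4,0)
Op 5: merge R1<->R2 -> R1=(0,4,1) R2=(0,4,1)
Op 6: merge R2<->R0 -> R2=(0,4,1) R0=(0,4,1)
Op 7: merge R2<->R1 -> R2=(0,4,1) R1=(0,4,1)
Op 8: inc R2 by 1 -> R2=(0,4,2) value=6
Op 9: merge R0<->R2 -> R0=(0,4,2) R2=(0,4,2)
Op 10: merge R1<->R0 -> R1=(0,4,2) R0=(0,4,2)
Op 11: inc R1 by 4 -> R1=(0,8,2) value=10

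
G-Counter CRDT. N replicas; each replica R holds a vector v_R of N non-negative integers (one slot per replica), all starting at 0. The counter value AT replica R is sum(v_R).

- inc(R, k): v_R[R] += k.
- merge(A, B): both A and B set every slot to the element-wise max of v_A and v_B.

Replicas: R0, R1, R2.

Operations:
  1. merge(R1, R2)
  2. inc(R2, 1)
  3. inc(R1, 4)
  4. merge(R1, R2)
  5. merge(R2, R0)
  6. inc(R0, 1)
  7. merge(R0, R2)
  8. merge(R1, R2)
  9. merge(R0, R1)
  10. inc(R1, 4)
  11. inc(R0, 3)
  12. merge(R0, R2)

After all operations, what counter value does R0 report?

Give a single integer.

Answer: 9

Derivation:
Op 1: merge R1<->R2 -> R1=(0,0,0) R2=(0,0,0)
Op 2: inc R2 by 1 -> R2=(0,0,1) value=1
Op 3: inc R1 by 4 -> R1=(0,4,0) value=4
Op 4: merge R1<->R2 -> R1=(0,4,1) R2=(0,4,1)
Op 5: merge R2<->R0 -> R2=(0,4,1) R0=(0,4,1)
Op 6: inc R0 by 1 -> R0=(1,4,1) value=6
Op 7: merge R0<->R2 -> R0=(1,4,1) R2=(1,4,1)
Op 8: merge R1<->R2 -> R1=(1,4,1) R2=(1,4,1)
Op 9: merge R0<->R1 -> R0=(1,4,1) R1=(1,4,1)
Op 10: inc R1 by 4 -> R1=(1,8,1) value=10
Op 11: inc R0 by 3 -> R0=(4,4,1) value=9
Op 12: merge R0<->R2 -> R0=(4,4,1) R2=(4,4,1)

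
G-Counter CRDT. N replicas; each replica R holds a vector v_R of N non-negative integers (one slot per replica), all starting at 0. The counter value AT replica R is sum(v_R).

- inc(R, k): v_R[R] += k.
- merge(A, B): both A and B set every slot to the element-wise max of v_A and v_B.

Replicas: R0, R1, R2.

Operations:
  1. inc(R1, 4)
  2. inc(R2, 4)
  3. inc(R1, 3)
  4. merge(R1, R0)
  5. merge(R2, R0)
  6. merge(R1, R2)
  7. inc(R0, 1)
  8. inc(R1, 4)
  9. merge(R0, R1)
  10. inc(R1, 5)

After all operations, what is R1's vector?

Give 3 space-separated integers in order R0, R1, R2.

Answer: 1 16 4

Derivation:
Op 1: inc R1 by 4 -> R1=(0,4,0) value=4
Op 2: inc R2 by 4 -> R2=(0,0,4) value=4
Op 3: inc R1 by 3 -> R1=(0,7,0) value=7
Op 4: merge R1<->R0 -> R1=(0,7,0) R0=(0,7,0)
Op 5: merge R2<->R0 -> R2=(0,7,4) R0=(0,7,4)
Op 6: merge R1<->R2 -> R1=(0,7,4) R2=(0,7,4)
Op 7: inc R0 by 1 -> R0=(1,7,4) value=12
Op 8: inc R1 by 4 -> R1=(0,11,4) value=15
Op 9: merge R0<->R1 -> R0=(1,11,4) R1=(1,11,4)
Op 10: inc R1 by 5 -> R1=(1,16,4) value=21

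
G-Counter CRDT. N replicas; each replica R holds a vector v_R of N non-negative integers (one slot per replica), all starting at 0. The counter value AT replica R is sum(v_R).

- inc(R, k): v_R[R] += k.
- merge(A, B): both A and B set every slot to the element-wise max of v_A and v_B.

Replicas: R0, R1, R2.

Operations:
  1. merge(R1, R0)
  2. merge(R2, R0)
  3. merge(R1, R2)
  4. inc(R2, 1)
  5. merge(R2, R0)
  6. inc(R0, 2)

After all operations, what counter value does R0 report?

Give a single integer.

Answer: 3

Derivation:
Op 1: merge R1<->R0 -> R1=(0,0,0) R0=(0,0,0)
Op 2: merge R2<->R0 -> R2=(0,0,0) R0=(0,0,0)
Op 3: merge R1<->R2 -> R1=(0,0,0) R2=(0,0,0)
Op 4: inc R2 by 1 -> R2=(0,0,1) value=1
Op 5: merge R2<->R0 -> R2=(0,0,1) R0=(0,0,1)
Op 6: inc R0 by 2 -> R0=(2,0,1) value=3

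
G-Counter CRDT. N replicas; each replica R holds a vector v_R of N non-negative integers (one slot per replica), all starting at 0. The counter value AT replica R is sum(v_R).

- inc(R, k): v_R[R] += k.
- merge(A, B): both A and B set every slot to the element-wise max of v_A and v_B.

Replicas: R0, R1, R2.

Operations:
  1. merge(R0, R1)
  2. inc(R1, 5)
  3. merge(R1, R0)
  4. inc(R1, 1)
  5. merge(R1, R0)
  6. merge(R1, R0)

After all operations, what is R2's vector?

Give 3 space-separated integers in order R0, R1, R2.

Op 1: merge R0<->R1 -> R0=(0,0,0) R1=(0,0,0)
Op 2: inc R1 by 5 -> R1=(0,5,0) value=5
Op 3: merge R1<->R0 -> R1=(0,5,0) R0=(0,5,0)
Op 4: inc R1 by 1 -> R1=(0,6,0) value=6
Op 5: merge R1<->R0 -> R1=(0,6,0) R0=(0,6,0)
Op 6: merge R1<->R0 -> R1=(0,6,0) R0=(0,6,0)

Answer: 0 0 0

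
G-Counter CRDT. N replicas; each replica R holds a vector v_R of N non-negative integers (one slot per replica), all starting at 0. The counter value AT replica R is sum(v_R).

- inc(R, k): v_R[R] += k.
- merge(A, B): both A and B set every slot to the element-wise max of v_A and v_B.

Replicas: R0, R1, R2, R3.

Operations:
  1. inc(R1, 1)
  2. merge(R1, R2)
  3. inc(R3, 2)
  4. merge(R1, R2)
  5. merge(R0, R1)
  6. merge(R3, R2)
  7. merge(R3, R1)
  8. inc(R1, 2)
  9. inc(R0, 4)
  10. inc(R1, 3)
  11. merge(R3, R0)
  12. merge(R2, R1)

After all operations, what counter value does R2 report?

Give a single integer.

Answer: 8

Derivation:
Op 1: inc R1 by 1 -> R1=(0,1,0,0) value=1
Op 2: merge R1<->R2 -> R1=(0,1,0,0) R2=(0,1,0,0)
Op 3: inc R3 by 2 -> R3=(0,0,0,2) value=2
Op 4: merge R1<->R2 -> R1=(0,1,0,0) R2=(0,1,0,0)
Op 5: merge R0<->R1 -> R0=(0,1,0,0) R1=(0,1,0,0)
Op 6: merge R3<->R2 -> R3=(0,1,0,2) R2=(0,1,0,2)
Op 7: merge R3<->R1 -> R3=(0,1,0,2) R1=(0,1,0,2)
Op 8: inc R1 by 2 -> R1=(0,3,0,2) value=5
Op 9: inc R0 by 4 -> R0=(4,1,0,0) value=5
Op 10: inc R1 by 3 -> R1=(0,6,0,2) value=8
Op 11: merge R3<->R0 -> R3=(4,1,0,2) R0=(4,1,0,2)
Op 12: merge R2<->R1 -> R2=(0,6,0,2) R1=(0,6,0,2)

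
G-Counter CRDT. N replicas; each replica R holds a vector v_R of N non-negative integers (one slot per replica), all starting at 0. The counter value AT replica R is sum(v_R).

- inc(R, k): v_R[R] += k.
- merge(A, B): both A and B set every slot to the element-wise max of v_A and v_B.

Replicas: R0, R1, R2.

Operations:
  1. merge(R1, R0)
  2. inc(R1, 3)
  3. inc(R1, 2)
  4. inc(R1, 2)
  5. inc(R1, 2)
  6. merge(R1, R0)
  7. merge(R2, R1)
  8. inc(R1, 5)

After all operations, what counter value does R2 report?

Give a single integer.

Op 1: merge R1<->R0 -> R1=(0,0,0) R0=(0,0,0)
Op 2: inc R1 by 3 -> R1=(0,3,0) value=3
Op 3: inc R1 by 2 -> R1=(0,5,0) value=5
Op 4: inc R1 by 2 -> R1=(0,7,0) value=7
Op 5: inc R1 by 2 -> R1=(0,9,0) value=9
Op 6: merge R1<->R0 -> R1=(0,9,0) R0=(0,9,0)
Op 7: merge R2<->R1 -> R2=(0,9,0) R1=(0,9,0)
Op 8: inc R1 by 5 -> R1=(0,14,0) value=14

Answer: 9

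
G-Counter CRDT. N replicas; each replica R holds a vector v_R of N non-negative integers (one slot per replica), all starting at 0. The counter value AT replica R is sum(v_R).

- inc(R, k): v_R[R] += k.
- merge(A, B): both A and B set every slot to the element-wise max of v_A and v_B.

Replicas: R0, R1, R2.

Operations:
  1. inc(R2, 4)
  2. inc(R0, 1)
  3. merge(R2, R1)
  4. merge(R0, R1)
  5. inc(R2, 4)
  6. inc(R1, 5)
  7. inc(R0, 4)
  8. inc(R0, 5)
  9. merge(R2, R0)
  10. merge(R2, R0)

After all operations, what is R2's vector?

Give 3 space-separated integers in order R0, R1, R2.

Answer: 10 0 8

Derivation:
Op 1: inc R2 by 4 -> R2=(0,0,4) value=4
Op 2: inc R0 by 1 -> R0=(1,0,0) value=1
Op 3: merge R2<->R1 -> R2=(0,0,4) R1=(0,0,4)
Op 4: merge R0<->R1 -> R0=(1,0,4) R1=(1,0,4)
Op 5: inc R2 by 4 -> R2=(0,0,8) value=8
Op 6: inc R1 by 5 -> R1=(1,5,4) value=10
Op 7: inc R0 by 4 -> R0=(5,0,4) value=9
Op 8: inc R0 by 5 -> R0=(10,0,4) value=14
Op 9: merge R2<->R0 -> R2=(10,0,8) R0=(10,0,8)
Op 10: merge R2<->R0 -> R2=(10,0,8) R0=(10,0,8)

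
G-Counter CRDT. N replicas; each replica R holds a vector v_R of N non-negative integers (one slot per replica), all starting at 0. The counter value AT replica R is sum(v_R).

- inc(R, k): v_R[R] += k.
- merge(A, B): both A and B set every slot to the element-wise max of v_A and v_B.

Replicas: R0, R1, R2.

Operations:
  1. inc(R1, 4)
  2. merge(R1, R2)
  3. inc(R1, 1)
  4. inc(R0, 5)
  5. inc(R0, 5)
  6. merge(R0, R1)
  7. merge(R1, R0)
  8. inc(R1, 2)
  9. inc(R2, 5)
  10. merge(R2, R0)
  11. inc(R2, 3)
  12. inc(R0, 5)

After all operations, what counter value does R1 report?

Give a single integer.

Answer: 17

Derivation:
Op 1: inc R1 by 4 -> R1=(0,4,0) value=4
Op 2: merge R1<->R2 -> R1=(0,4,0) R2=(0,4,0)
Op 3: inc R1 by 1 -> R1=(0,5,0) value=5
Op 4: inc R0 by 5 -> R0=(5,0,0) value=5
Op 5: inc R0 by 5 -> R0=(10,0,0) value=10
Op 6: merge R0<->R1 -> R0=(10,5,0) R1=(10,5,0)
Op 7: merge R1<->R0 -> R1=(10,5,0) R0=(10,5,0)
Op 8: inc R1 by 2 -> R1=(10,7,0) value=17
Op 9: inc R2 by 5 -> R2=(0,4,5) value=9
Op 10: merge R2<->R0 -> R2=(10,5,5) R0=(10,5,5)
Op 11: inc R2 by 3 -> R2=(10,5,8) value=23
Op 12: inc R0 by 5 -> R0=(15,5,5) value=25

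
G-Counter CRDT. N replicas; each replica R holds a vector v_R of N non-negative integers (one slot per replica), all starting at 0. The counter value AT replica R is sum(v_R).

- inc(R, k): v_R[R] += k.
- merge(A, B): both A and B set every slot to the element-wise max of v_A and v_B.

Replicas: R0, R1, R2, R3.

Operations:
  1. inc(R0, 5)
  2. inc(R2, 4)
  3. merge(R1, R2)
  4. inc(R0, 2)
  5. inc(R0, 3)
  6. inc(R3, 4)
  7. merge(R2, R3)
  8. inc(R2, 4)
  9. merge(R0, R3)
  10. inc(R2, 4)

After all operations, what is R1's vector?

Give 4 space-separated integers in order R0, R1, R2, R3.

Op 1: inc R0 by 5 -> R0=(5,0,0,0) value=5
Op 2: inc R2 by 4 -> R2=(0,0,4,0) value=4
Op 3: merge R1<->R2 -> R1=(0,0,4,0) R2=(0,0,4,0)
Op 4: inc R0 by 2 -> R0=(7,0,0,0) value=7
Op 5: inc R0 by 3 -> R0=(10,0,0,0) value=10
Op 6: inc R3 by 4 -> R3=(0,0,0,4) value=4
Op 7: merge R2<->R3 -> R2=(0,0,4,4) R3=(0,0,4,4)
Op 8: inc R2 by 4 -> R2=(0,0,8,4) value=12
Op 9: merge R0<->R3 -> R0=(10,0,4,4) R3=(10,0,4,4)
Op 10: inc R2 by 4 -> R2=(0,0,12,4) value=16

Answer: 0 0 4 0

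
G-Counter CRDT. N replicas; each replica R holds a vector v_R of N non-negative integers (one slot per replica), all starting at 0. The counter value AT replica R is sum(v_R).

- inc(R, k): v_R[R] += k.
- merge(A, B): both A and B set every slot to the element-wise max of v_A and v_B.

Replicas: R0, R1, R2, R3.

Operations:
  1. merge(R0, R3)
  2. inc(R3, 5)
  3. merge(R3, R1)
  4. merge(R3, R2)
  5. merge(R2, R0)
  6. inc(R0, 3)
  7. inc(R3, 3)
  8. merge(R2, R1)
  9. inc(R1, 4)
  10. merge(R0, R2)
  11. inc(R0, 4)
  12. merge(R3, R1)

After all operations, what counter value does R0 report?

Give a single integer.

Answer: 12

Derivation:
Op 1: merge R0<->R3 -> R0=(0,0,0,0) R3=(0,0,0,0)
Op 2: inc R3 by 5 -> R3=(0,0,0,5) value=5
Op 3: merge R3<->R1 -> R3=(0,0,0,5) R1=(0,0,0,5)
Op 4: merge R3<->R2 -> R3=(0,0,0,5) R2=(0,0,0,5)
Op 5: merge R2<->R0 -> R2=(0,0,0,5) R0=(0,0,0,5)
Op 6: inc R0 by 3 -> R0=(3,0,0,5) value=8
Op 7: inc R3 by 3 -> R3=(0,0,0,8) value=8
Op 8: merge R2<->R1 -> R2=(0,0,0,5) R1=(0,0,0,5)
Op 9: inc R1 by 4 -> R1=(0,4,0,5) value=9
Op 10: merge R0<->R2 -> R0=(3,0,0,5) R2=(3,0,0,5)
Op 11: inc R0 by 4 -> R0=(7,0,0,5) value=12
Op 12: merge R3<->R1 -> R3=(0,4,0,8) R1=(0,4,0,8)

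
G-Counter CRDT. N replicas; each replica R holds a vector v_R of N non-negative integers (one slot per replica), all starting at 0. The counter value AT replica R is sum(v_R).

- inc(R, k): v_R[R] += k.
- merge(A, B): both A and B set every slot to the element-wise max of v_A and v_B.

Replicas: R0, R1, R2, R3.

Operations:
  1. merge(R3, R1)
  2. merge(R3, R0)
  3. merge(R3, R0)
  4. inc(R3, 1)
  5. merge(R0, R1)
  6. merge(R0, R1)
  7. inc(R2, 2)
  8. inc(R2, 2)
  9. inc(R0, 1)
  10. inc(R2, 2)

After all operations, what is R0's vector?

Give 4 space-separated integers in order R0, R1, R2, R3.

Answer: 1 0 0 0

Derivation:
Op 1: merge R3<->R1 -> R3=(0,0,0,0) R1=(0,0,0,0)
Op 2: merge R3<->R0 -> R3=(0,0,0,0) R0=(0,0,0,0)
Op 3: merge R3<->R0 -> R3=(0,0,0,0) R0=(0,0,0,0)
Op 4: inc R3 by 1 -> R3=(0,0,0,1) value=1
Op 5: merge R0<->R1 -> R0=(0,0,0,0) R1=(0,0,0,0)
Op 6: merge R0<->R1 -> R0=(0,0,0,0) R1=(0,0,0,0)
Op 7: inc R2 by 2 -> R2=(0,0,2,0) value=2
Op 8: inc R2 by 2 -> R2=(0,0,4,0) value=4
Op 9: inc R0 by 1 -> R0=(1,0,0,0) value=1
Op 10: inc R2 by 2 -> R2=(0,0,6,0) value=6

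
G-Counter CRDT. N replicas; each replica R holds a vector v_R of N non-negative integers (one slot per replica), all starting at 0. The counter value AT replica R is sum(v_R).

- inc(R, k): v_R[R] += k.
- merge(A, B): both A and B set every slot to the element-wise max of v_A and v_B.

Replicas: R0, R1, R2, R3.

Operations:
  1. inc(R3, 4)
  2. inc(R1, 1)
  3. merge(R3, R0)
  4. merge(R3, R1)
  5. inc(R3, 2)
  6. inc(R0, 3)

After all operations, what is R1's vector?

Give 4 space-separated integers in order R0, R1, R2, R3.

Answer: 0 1 0 4

Derivation:
Op 1: inc R3 by 4 -> R3=(0,0,0,4) value=4
Op 2: inc R1 by 1 -> R1=(0,1,0,0) value=1
Op 3: merge R3<->R0 -> R3=(0,0,0,4) R0=(0,0,0,4)
Op 4: merge R3<->R1 -> R3=(0,1,0,4) R1=(0,1,0,4)
Op 5: inc R3 by 2 -> R3=(0,1,0,6) value=7
Op 6: inc R0 by 3 -> R0=(3,0,0,4) value=7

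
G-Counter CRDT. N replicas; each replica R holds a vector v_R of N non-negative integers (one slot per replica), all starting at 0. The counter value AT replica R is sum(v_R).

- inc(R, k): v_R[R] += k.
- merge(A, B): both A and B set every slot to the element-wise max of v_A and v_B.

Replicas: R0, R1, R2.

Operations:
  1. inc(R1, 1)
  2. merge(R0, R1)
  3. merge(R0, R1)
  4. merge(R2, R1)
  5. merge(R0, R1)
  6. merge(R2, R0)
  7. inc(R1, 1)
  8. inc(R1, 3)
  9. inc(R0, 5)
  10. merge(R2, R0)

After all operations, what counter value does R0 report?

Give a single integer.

Answer: 6

Derivation:
Op 1: inc R1 by 1 -> R1=(0,1,0) value=1
Op 2: merge R0<->R1 -> R0=(0,1,0) R1=(0,1,0)
Op 3: merge R0<->R1 -> R0=(0,1,0) R1=(0,1,0)
Op 4: merge R2<->R1 -> R2=(0,1,0) R1=(0,1,0)
Op 5: merge R0<->R1 -> R0=(0,1,0) R1=(0,1,0)
Op 6: merge R2<->R0 -> R2=(0,1,0) R0=(0,1,0)
Op 7: inc R1 by 1 -> R1=(0,2,0) value=2
Op 8: inc R1 by 3 -> R1=(0,5,0) value=5
Op 9: inc R0 by 5 -> R0=(5,1,0) value=6
Op 10: merge R2<->R0 -> R2=(5,1,0) R0=(5,1,0)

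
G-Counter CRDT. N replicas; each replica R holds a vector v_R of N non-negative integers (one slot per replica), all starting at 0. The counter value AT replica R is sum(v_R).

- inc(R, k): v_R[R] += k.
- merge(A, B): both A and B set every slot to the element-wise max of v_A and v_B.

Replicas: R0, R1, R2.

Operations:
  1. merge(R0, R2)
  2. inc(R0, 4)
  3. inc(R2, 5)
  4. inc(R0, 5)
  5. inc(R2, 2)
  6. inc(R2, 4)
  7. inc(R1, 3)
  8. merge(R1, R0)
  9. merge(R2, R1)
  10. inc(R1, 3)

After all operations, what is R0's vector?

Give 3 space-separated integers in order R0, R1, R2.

Op 1: merge R0<->R2 -> R0=(0,0,0) R2=(0,0,0)
Op 2: inc R0 by 4 -> R0=(4,0,0) value=4
Op 3: inc R2 by 5 -> R2=(0,0,5) value=5
Op 4: inc R0 by 5 -> R0=(9,0,0) value=9
Op 5: inc R2 by 2 -> R2=(0,0,7) value=7
Op 6: inc R2 by 4 -> R2=(0,0,11) value=11
Op 7: inc R1 by 3 -> R1=(0,3,0) value=3
Op 8: merge R1<->R0 -> R1=(9,3,0) R0=(9,3,0)
Op 9: merge R2<->R1 -> R2=(9,3,11) R1=(9,3,11)
Op 10: inc R1 by 3 -> R1=(9,6,11) value=26

Answer: 9 3 0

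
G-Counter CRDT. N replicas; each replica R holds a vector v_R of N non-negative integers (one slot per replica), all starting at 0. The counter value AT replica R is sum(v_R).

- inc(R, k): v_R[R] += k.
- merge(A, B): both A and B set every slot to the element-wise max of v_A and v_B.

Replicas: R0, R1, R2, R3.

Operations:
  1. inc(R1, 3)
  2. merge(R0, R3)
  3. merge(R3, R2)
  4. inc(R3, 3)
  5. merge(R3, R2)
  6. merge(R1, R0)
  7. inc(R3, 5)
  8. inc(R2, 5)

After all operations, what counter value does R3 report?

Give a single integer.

Op 1: inc R1 by 3 -> R1=(0,3,0,0) value=3
Op 2: merge R0<->R3 -> R0=(0,0,0,0) R3=(0,0,0,0)
Op 3: merge R3<->R2 -> R3=(0,0,0,0) R2=(0,0,0,0)
Op 4: inc R3 by 3 -> R3=(0,0,0,3) value=3
Op 5: merge R3<->R2 -> R3=(0,0,0,3) R2=(0,0,0,3)
Op 6: merge R1<->R0 -> R1=(0,3,0,0) R0=(0,3,0,0)
Op 7: inc R3 by 5 -> R3=(0,0,0,8) value=8
Op 8: inc R2 by 5 -> R2=(0,0,5,3) value=8

Answer: 8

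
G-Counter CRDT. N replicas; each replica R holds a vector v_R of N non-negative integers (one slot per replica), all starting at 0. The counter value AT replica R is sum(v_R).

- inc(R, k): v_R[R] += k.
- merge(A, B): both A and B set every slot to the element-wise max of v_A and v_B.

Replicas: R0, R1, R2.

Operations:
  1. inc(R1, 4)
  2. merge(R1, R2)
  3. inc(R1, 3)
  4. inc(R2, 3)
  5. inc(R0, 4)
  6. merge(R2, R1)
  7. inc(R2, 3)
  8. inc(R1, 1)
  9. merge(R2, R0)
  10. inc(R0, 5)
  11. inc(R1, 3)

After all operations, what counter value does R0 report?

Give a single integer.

Answer: 22

Derivation:
Op 1: inc R1 by 4 -> R1=(0,4,0) value=4
Op 2: merge R1<->R2 -> R1=(0,4,0) R2=(0,4,0)
Op 3: inc R1 by 3 -> R1=(0,7,0) value=7
Op 4: inc R2 by 3 -> R2=(0,4,3) value=7
Op 5: inc R0 by 4 -> R0=(4,0,0) value=4
Op 6: merge R2<->R1 -> R2=(0,7,3) R1=(0,7,3)
Op 7: inc R2 by 3 -> R2=(0,7,6) value=13
Op 8: inc R1 by 1 -> R1=(0,8,3) value=11
Op 9: merge R2<->R0 -> R2=(4,7,6) R0=(4,7,6)
Op 10: inc R0 by 5 -> R0=(9,7,6) value=22
Op 11: inc R1 by 3 -> R1=(0,11,3) value=14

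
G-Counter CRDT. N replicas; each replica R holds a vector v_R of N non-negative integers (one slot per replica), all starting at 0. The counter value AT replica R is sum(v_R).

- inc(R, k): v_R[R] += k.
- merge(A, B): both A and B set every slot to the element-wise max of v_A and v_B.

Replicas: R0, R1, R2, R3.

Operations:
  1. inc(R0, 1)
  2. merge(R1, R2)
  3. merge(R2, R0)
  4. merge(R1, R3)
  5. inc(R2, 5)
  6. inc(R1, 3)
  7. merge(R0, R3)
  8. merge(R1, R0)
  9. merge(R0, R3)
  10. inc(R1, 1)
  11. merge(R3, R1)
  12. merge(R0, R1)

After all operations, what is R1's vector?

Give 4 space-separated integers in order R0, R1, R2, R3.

Op 1: inc R0 by 1 -> R0=(1,0,0,0) value=1
Op 2: merge R1<->R2 -> R1=(0,0,0,0) R2=(0,0,0,0)
Op 3: merge R2<->R0 -> R2=(1,0,0,0) R0=(1,0,0,0)
Op 4: merge R1<->R3 -> R1=(0,0,0,0) R3=(0,0,0,0)
Op 5: inc R2 by 5 -> R2=(1,0,5,0) value=6
Op 6: inc R1 by 3 -> R1=(0,3,0,0) value=3
Op 7: merge R0<->R3 -> R0=(1,0,0,0) R3=(1,0,0,0)
Op 8: merge R1<->R0 -> R1=(1,3,0,0) R0=(1,3,0,0)
Op 9: merge R0<->R3 -> R0=(1,3,0,0) R3=(1,3,0,0)
Op 10: inc R1 by 1 -> R1=(1,4,0,0) value=5
Op 11: merge R3<->R1 -> R3=(1,4,0,0) R1=(1,4,0,0)
Op 12: merge R0<->R1 -> R0=(1,4,0,0) R1=(1,4,0,0)

Answer: 1 4 0 0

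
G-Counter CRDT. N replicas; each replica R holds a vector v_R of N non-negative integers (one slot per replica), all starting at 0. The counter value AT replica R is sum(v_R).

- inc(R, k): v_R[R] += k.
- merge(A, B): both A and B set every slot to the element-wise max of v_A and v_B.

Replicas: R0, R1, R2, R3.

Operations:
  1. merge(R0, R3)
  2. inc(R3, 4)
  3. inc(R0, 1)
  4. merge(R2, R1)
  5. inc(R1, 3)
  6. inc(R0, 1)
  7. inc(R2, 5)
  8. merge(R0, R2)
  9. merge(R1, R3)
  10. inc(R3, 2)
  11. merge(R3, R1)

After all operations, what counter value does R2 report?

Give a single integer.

Answer: 7

Derivation:
Op 1: merge R0<->R3 -> R0=(0,0,0,0) R3=(0,0,0,0)
Op 2: inc R3 by 4 -> R3=(0,0,0,4) value=4
Op 3: inc R0 by 1 -> R0=(1,0,0,0) value=1
Op 4: merge R2<->R1 -> R2=(0,0,0,0) R1=(0,0,0,0)
Op 5: inc R1 by 3 -> R1=(0,3,0,0) value=3
Op 6: inc R0 by 1 -> R0=(2,0,0,0) value=2
Op 7: inc R2 by 5 -> R2=(0,0,5,0) value=5
Op 8: merge R0<->R2 -> R0=(2,0,5,0) R2=(2,0,5,0)
Op 9: merge R1<->R3 -> R1=(0,3,0,4) R3=(0,3,0,4)
Op 10: inc R3 by 2 -> R3=(0,3,0,6) value=9
Op 11: merge R3<->R1 -> R3=(0,3,0,6) R1=(0,3,0,6)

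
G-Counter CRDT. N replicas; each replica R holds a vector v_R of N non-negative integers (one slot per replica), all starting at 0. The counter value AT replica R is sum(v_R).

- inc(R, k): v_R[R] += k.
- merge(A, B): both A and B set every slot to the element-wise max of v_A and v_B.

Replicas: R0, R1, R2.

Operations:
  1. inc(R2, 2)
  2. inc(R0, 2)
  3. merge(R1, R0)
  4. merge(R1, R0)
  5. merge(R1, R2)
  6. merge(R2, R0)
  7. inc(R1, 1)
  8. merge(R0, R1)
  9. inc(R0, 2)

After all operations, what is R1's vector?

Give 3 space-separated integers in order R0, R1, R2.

Op 1: inc R2 by 2 -> R2=(0,0,2) value=2
Op 2: inc R0 by 2 -> R0=(2,0,0) value=2
Op 3: merge R1<->R0 -> R1=(2,0,0) R0=(2,0,0)
Op 4: merge R1<->R0 -> R1=(2,0,0) R0=(2,0,0)
Op 5: merge R1<->R2 -> R1=(2,0,2) R2=(2,0,2)
Op 6: merge R2<->R0 -> R2=(2,0,2) R0=(2,0,2)
Op 7: inc R1 by 1 -> R1=(2,1,2) value=5
Op 8: merge R0<->R1 -> R0=(2,1,2) R1=(2,1,2)
Op 9: inc R0 by 2 -> R0=(4,1,2) value=7

Answer: 2 1 2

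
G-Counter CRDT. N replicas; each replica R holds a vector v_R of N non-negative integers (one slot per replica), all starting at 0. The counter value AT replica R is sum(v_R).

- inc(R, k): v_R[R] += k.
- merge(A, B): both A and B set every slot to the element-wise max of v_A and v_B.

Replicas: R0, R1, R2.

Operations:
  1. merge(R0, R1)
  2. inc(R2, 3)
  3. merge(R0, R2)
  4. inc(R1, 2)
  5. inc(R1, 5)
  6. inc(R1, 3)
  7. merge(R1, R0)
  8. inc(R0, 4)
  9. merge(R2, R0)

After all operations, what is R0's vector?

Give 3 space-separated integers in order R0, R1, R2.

Op 1: merge R0<->R1 -> R0=(0,0,0) R1=(0,0,0)
Op 2: inc R2 by 3 -> R2=(0,0,3) value=3
Op 3: merge R0<->R2 -> R0=(0,0,3) R2=(0,0,3)
Op 4: inc R1 by 2 -> R1=(0,2,0) value=2
Op 5: inc R1 by 5 -> R1=(0,7,0) value=7
Op 6: inc R1 by 3 -> R1=(0,10,0) value=10
Op 7: merge R1<->R0 -> R1=(0,10,3) R0=(0,10,3)
Op 8: inc R0 by 4 -> R0=(4,10,3) value=17
Op 9: merge R2<->R0 -> R2=(4,10,3) R0=(4,10,3)

Answer: 4 10 3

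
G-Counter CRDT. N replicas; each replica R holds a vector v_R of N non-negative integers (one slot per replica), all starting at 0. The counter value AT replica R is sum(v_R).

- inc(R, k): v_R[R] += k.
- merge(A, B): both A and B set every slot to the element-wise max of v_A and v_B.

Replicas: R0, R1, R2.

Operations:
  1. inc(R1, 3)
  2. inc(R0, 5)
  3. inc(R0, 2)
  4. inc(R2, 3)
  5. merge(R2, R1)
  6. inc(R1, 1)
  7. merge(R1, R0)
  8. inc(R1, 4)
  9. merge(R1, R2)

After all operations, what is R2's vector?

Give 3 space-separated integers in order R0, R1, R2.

Answer: 7 8 3

Derivation:
Op 1: inc R1 by 3 -> R1=(0,3,0) value=3
Op 2: inc R0 by 5 -> R0=(5,0,0) value=5
Op 3: inc R0 by 2 -> R0=(7,0,0) value=7
Op 4: inc R2 by 3 -> R2=(0,0,3) value=3
Op 5: merge R2<->R1 -> R2=(0,3,3) R1=(0,3,3)
Op 6: inc R1 by 1 -> R1=(0,4,3) value=7
Op 7: merge R1<->R0 -> R1=(7,4,3) R0=(7,4,3)
Op 8: inc R1 by 4 -> R1=(7,8,3) value=18
Op 9: merge R1<->R2 -> R1=(7,8,3) R2=(7,8,3)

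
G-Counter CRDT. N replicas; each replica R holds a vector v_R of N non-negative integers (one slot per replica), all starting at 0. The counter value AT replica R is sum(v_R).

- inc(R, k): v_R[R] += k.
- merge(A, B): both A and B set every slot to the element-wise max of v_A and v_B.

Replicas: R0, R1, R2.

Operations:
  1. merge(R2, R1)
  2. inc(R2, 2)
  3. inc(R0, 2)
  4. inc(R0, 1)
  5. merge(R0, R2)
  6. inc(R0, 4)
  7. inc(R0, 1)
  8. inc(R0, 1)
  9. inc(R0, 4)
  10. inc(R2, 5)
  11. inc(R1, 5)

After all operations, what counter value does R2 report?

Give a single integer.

Answer: 10

Derivation:
Op 1: merge R2<->R1 -> R2=(0,0,0) R1=(0,0,0)
Op 2: inc R2 by 2 -> R2=(0,0,2) value=2
Op 3: inc R0 by 2 -> R0=(2,0,0) value=2
Op 4: inc R0 by 1 -> R0=(3,0,0) value=3
Op 5: merge R0<->R2 -> R0=(3,0,2) R2=(3,0,2)
Op 6: inc R0 by 4 -> R0=(7,0,2) value=9
Op 7: inc R0 by 1 -> R0=(8,0,2) value=10
Op 8: inc R0 by 1 -> R0=(9,0,2) value=11
Op 9: inc R0 by 4 -> R0=(13,0,2) value=15
Op 10: inc R2 by 5 -> R2=(3,0,7) value=10
Op 11: inc R1 by 5 -> R1=(0,5,0) value=5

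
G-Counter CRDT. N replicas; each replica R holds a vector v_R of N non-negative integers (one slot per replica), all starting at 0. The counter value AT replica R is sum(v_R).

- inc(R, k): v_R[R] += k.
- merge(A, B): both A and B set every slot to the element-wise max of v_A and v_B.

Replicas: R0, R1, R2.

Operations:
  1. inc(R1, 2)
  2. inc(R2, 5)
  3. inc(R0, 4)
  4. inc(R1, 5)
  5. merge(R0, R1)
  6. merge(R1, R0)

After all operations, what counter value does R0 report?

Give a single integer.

Op 1: inc R1 by 2 -> R1=(0,2,0) value=2
Op 2: inc R2 by 5 -> R2=(0,0,5) value=5
Op 3: inc R0 by 4 -> R0=(4,0,0) value=4
Op 4: inc R1 by 5 -> R1=(0,7,0) value=7
Op 5: merge R0<->R1 -> R0=(4,7,0) R1=(4,7,0)
Op 6: merge R1<->R0 -> R1=(4,7,0) R0=(4,7,0)

Answer: 11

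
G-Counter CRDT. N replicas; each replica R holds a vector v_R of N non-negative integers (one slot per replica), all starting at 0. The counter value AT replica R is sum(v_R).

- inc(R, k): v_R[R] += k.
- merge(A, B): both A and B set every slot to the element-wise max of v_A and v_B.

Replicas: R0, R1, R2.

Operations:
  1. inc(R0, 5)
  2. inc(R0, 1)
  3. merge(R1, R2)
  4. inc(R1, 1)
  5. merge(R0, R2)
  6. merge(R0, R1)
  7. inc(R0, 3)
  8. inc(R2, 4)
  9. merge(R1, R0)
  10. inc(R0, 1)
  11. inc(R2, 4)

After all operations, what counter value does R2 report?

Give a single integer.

Op 1: inc R0 by 5 -> R0=(5,0,0) value=5
Op 2: inc R0 by 1 -> R0=(6,0,0) value=6
Op 3: merge R1<->R2 -> R1=(0,0,0) R2=(0,0,0)
Op 4: inc R1 by 1 -> R1=(0,1,0) value=1
Op 5: merge R0<->R2 -> R0=(6,0,0) R2=(6,0,0)
Op 6: merge R0<->R1 -> R0=(6,1,0) R1=(6,1,0)
Op 7: inc R0 by 3 -> R0=(9,1,0) value=10
Op 8: inc R2 by 4 -> R2=(6,0,4) value=10
Op 9: merge R1<->R0 -> R1=(9,1,0) R0=(9,1,0)
Op 10: inc R0 by 1 -> R0=(10,1,0) value=11
Op 11: inc R2 by 4 -> R2=(6,0,8) value=14

Answer: 14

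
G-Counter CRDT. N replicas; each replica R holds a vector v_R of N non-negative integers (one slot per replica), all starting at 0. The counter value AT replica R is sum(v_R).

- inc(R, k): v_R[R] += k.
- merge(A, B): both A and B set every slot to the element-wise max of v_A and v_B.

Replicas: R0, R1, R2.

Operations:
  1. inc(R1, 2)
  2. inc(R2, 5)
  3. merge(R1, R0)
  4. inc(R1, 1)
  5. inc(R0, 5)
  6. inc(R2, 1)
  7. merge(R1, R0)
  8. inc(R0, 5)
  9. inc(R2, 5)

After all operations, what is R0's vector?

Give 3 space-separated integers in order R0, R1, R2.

Op 1: inc R1 by 2 -> R1=(0,2,0) value=2
Op 2: inc R2 by 5 -> R2=(0,0,5) value=5
Op 3: merge R1<->R0 -> R1=(0,2,0) R0=(0,2,0)
Op 4: inc R1 by 1 -> R1=(0,3,0) value=3
Op 5: inc R0 by 5 -> R0=(5,2,0) value=7
Op 6: inc R2 by 1 -> R2=(0,0,6) value=6
Op 7: merge R1<->R0 -> R1=(5,3,0) R0=(5,3,0)
Op 8: inc R0 by 5 -> R0=(10,3,0) value=13
Op 9: inc R2 by 5 -> R2=(0,0,11) value=11

Answer: 10 3 0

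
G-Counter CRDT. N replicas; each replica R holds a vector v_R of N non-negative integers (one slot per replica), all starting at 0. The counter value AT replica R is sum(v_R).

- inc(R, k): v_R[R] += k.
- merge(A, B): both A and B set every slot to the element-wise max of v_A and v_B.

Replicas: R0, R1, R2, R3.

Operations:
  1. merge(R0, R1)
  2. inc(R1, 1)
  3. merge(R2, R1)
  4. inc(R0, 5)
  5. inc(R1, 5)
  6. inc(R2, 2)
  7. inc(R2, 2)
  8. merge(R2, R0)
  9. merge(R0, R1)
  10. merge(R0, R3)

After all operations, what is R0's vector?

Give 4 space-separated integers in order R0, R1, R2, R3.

Op 1: merge R0<->R1 -> R0=(0,0,0,0) R1=(0,0,0,0)
Op 2: inc R1 by 1 -> R1=(0,1,0,0) value=1
Op 3: merge R2<->R1 -> R2=(0,1,0,0) R1=(0,1,0,0)
Op 4: inc R0 by 5 -> R0=(5,0,0,0) value=5
Op 5: inc R1 by 5 -> R1=(0,6,0,0) value=6
Op 6: inc R2 by 2 -> R2=(0,1,2,0) value=3
Op 7: inc R2 by 2 -> R2=(0,1,4,0) value=5
Op 8: merge R2<->R0 -> R2=(5,1,4,0) R0=(5,1,4,0)
Op 9: merge R0<->R1 -> R0=(5,6,4,0) R1=(5,6,4,0)
Op 10: merge R0<->R3 -> R0=(5,6,4,0) R3=(5,6,4,0)

Answer: 5 6 4 0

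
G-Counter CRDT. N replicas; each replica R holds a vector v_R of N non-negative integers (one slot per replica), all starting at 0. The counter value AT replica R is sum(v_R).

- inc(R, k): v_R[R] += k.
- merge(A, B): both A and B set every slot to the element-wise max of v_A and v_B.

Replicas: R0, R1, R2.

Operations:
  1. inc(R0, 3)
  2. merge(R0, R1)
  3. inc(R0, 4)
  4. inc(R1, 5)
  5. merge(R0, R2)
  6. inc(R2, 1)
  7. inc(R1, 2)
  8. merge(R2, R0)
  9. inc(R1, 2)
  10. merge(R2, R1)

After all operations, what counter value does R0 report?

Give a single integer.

Answer: 8

Derivation:
Op 1: inc R0 by 3 -> R0=(3,0,0) value=3
Op 2: merge R0<->R1 -> R0=(3,0,0) R1=(3,0,0)
Op 3: inc R0 by 4 -> R0=(7,0,0) value=7
Op 4: inc R1 by 5 -> R1=(3,5,0) value=8
Op 5: merge R0<->R2 -> R0=(7,0,0) R2=(7,0,0)
Op 6: inc R2 by 1 -> R2=(7,0,1) value=8
Op 7: inc R1 by 2 -> R1=(3,7,0) value=10
Op 8: merge R2<->R0 -> R2=(7,0,1) R0=(7,0,1)
Op 9: inc R1 by 2 -> R1=(3,9,0) value=12
Op 10: merge R2<->R1 -> R2=(7,9,1) R1=(7,9,1)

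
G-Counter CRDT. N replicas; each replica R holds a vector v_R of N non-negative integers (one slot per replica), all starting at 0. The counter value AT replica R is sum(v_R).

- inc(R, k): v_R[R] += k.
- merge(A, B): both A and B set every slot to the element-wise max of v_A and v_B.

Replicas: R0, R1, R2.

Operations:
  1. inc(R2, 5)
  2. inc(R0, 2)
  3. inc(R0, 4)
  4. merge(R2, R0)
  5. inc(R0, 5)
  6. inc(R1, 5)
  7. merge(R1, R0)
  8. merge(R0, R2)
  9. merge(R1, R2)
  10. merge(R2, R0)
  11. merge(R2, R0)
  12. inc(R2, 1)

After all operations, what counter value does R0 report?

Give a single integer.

Answer: 21

Derivation:
Op 1: inc R2 by 5 -> R2=(0,0,5) value=5
Op 2: inc R0 by 2 -> R0=(2,0,0) value=2
Op 3: inc R0 by 4 -> R0=(6,0,0) value=6
Op 4: merge R2<->R0 -> R2=(6,0,5) R0=(6,0,5)
Op 5: inc R0 by 5 -> R0=(11,0,5) value=16
Op 6: inc R1 by 5 -> R1=(0,5,0) value=5
Op 7: merge R1<->R0 -> R1=(11,5,5) R0=(11,5,5)
Op 8: merge R0<->R2 -> R0=(11,5,5) R2=(11,5,5)
Op 9: merge R1<->R2 -> R1=(11,5,5) R2=(11,5,5)
Op 10: merge R2<->R0 -> R2=(11,5,5) R0=(11,5,5)
Op 11: merge R2<->R0 -> R2=(11,5,5) R0=(11,5,5)
Op 12: inc R2 by 1 -> R2=(11,5,6) value=22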